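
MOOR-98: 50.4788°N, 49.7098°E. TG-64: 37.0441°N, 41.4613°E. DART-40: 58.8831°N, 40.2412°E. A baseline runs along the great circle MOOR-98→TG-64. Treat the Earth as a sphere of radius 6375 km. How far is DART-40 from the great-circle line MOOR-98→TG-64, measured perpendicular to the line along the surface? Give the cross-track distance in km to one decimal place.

δ₁₃ = central angle MOOR-98→DART-40 = 0.174688 rad  (haversine)
θ₁₃ = bearing MOOR-98→DART-40 = 330.715°,  θ₁₂ = bearing MOOR-98→TG-64 = 206.874°
dₓₜ = R·arcsin(sin δ₁₃ · sin(θ₁₃ − θ₁₂)) = 6375·arcsin(0.17380·sin(123.841°)) = 923.497 km
|dₓₜ| = 923.497 km

923.5 km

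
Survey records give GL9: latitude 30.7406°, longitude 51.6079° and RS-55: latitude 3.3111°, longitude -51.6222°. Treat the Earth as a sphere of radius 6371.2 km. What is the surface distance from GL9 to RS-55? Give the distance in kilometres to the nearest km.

11076 km

Δφ = -27.4295°,  Δλ = -103.2301°
a = sin²(Δφ/2) + cos φ₁ cos φ₂ sin²(Δλ/2) = 0.583427
c = 2·arcsin(√a) = 1.738434 rad = 99.6049°
d = R·c = 6371.2 × 1.738434 = 11075.9 km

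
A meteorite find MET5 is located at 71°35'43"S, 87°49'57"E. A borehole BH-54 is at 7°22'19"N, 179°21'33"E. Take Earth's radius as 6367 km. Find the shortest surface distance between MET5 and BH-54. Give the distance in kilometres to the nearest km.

10832 km

MET5: φ = -71.59528°, λ = +87.83250°
BH-54: φ = +7.37194°, λ = +179.35917°
Δφ = 78.9672°,  Δλ = 91.5267°
a = sin²(Δφ/2) + cos φ₁ cos φ₂ sin²(Δλ/2) = 0.565045
c = 2·arcsin(√a) = 1.701255 rad = 97.4747°
d = R·c = 6367 × 1.701255 = 10831.9 km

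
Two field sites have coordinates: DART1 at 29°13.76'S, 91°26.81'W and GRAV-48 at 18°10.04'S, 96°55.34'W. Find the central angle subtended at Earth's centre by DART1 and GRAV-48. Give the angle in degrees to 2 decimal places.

12.14°

DART1: φ = -29.22933°, λ = -91.44683°
GRAV-48: φ = -18.16733°, λ = -96.92233°
Δφ = 11.0620°,  Δλ = -5.4755°
a = sin²(Δφ/2) + cos φ₁ cos φ₂ sin²(Δλ/2) = 0.011182
c = 2·arcsin(√a) = 0.211883 rad = 12.1400°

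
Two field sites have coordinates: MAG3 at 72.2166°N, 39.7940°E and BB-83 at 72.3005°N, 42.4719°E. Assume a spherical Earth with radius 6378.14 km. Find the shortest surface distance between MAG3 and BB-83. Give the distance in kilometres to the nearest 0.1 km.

91.3 km

Δφ = 0.0839°,  Δλ = 2.6779°
a = sin²(Δφ/2) + cos φ₁ cos φ₂ sin²(Δλ/2) = 0.000051
c = 2·arcsin(√a) = 0.014316 rad = 0.8202°
d = R·c = 6378.14 × 0.014316 = 91.3 km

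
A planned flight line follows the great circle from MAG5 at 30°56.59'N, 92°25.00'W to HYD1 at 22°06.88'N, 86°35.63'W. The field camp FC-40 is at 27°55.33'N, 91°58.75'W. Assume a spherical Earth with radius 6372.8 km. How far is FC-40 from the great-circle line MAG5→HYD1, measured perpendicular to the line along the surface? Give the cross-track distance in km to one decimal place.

MAG5: φ = +30.94317°, λ = -92.41667°
HYD1: φ = +22.11467°, λ = -86.59383°
FC-40: φ = +27.92217°, λ = -91.97917°
δ₁₃ = central angle MAG5→FC-40 = 0.053144 rad  (haversine)
θ₁₃ = bearing MAG5→FC-40 = 172.703°,  θ₁₂ = bearing MAG5→HYD1 = 148.103°
dₓₜ = R·arcsin(sin δ₁₃ · sin(θ₁₃ − θ₁₂)) = 6372.8·arcsin(0.05312·sin(24.600°)) = 140.927 km
|dₓₜ| = 140.927 km

140.9 km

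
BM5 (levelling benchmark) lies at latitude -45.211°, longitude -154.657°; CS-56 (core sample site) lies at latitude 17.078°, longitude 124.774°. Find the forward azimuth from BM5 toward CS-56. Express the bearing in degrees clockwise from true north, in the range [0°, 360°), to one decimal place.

288.6°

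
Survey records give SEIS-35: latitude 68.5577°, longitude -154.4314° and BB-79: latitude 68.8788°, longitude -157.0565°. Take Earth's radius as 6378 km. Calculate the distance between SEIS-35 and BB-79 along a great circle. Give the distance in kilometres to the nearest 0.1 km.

111.9 km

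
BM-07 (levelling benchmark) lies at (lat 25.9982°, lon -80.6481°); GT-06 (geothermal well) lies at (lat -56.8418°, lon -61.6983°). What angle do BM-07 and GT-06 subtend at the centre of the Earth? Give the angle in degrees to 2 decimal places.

Δφ = -82.8400°,  Δλ = 18.9498°
a = sin²(Δφ/2) + cos φ₁ cos φ₂ sin²(Δλ/2) = 0.451001
c = 2·arcsin(√a) = 1.472642 rad = 84.3761°

84.38°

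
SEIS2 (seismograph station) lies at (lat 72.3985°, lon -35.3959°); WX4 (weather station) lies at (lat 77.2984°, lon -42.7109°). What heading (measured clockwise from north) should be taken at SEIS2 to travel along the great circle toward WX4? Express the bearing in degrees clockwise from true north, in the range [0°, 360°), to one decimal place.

342.2°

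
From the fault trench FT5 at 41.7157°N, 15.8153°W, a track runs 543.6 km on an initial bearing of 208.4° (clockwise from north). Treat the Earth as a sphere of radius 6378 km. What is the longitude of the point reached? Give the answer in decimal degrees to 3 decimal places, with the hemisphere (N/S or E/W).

δ = d/R = 543.6/6378 = 0.085230 rad
φ₂ = arcsin(sin φ₁ cos δ + cos φ₁ sin δ cos θ)
   = arcsin(0.66543·0.99637 + 0.74646·0.08513·-0.87965) = 37.38178°
λ₂ = λ₁ + atan2(sin θ sin δ cos φ₁, cos δ − sin φ₁ sin φ₂) = -18.73603°

18.736°W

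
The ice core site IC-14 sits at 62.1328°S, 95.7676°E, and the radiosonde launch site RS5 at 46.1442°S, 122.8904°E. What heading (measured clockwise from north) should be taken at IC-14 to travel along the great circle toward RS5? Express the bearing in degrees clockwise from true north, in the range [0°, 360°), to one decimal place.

56.6°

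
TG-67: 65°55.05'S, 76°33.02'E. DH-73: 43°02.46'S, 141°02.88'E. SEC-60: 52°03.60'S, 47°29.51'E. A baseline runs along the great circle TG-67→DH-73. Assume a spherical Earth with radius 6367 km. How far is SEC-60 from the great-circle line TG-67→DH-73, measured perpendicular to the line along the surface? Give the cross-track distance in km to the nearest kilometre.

1106 km

TG-67: φ = -65.91750°, λ = +76.55033°
DH-73: φ = -43.04100°, λ = +141.04800°
SEC-60: φ = -52.06000°, λ = +47.49183°
δ₁₃ = central angle TG-67→SEC-60 = 0.350171 rad  (haversine)
θ₁₃ = bearing TG-67→SEC-60 = 299.485°,  θ₁₂ = bearing TG-67→DH-73 = 89.238°
dₓₜ = R·arcsin(sin δ₁₃ · sin(θ₁₃ − θ₁₂)) = 6367·arcsin(0.34306·sin(210.247°)) = -1105.835 km
|dₓₜ| = 1105.835 km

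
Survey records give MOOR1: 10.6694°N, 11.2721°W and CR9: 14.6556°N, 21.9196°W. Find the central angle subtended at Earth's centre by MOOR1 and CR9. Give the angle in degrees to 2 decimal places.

Δφ = 3.9862°,  Δλ = -10.6475°
a = sin²(Δφ/2) + cos φ₁ cos φ₂ sin²(Δλ/2) = 0.009394
c = 2·arcsin(√a) = 0.194153 rad = 11.1241°

11.12°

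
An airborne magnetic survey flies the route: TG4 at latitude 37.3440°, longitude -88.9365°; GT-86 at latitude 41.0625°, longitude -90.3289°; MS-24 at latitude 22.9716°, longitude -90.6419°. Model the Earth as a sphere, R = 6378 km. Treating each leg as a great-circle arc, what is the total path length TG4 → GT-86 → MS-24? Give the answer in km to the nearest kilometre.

TG4→GT-86: c = 0.067574 rad, d = 430.99 km
GT-86→MS-24: c = 0.315779 rad, d = 2014.04 km
Total = 430.99 + 2014.04 = 2445.03 km

2445 km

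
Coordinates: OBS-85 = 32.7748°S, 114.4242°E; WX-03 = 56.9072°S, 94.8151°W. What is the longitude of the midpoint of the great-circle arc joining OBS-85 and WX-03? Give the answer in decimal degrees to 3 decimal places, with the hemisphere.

150.626°E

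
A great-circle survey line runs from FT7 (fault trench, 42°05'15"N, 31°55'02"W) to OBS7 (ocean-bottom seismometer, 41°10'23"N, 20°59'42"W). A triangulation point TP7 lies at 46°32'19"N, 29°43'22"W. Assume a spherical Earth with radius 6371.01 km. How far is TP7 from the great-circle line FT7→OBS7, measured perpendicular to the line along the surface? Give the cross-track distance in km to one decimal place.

FT7: φ = +42.08750°, λ = -31.91722°
OBS7: φ = +41.17306°, λ = -20.99500°
TP7: φ = +46.53861°, λ = -29.72278°
δ₁₃ = central angle FT7→TP7 = 0.082370 rad  (haversine)
θ₁₃ = bearing FT7→TP7 = 18.671°,  θ₁₂ = bearing FT7→OBS7 = 92.738°
dₓₜ = R·arcsin(sin δ₁₃ · sin(θ₁₃ − θ₁₂)) = 6371.01·arcsin(0.08228·sin(-74.067°)) = -504.574 km
|dₓₜ| = 504.574 km

504.6 km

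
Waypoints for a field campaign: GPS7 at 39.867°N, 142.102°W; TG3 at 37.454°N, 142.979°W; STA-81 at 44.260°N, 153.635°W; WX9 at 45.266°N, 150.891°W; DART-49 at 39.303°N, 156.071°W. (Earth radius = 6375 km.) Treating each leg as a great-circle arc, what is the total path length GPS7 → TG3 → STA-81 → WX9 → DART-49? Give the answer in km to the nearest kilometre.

2483 km

GPS7→TG3: c = 0.043777 rad, d = 279.08 km
TG3→STA-81: c = 0.183841 rad, d = 1171.99 km
STA-81→WX9: c = 0.038267 rad, d = 243.95 km
WX9→DART-49: c = 0.123651 rad, d = 788.27 km
Total = 279.08 + 1171.99 + 243.95 + 788.27 = 2483.29 km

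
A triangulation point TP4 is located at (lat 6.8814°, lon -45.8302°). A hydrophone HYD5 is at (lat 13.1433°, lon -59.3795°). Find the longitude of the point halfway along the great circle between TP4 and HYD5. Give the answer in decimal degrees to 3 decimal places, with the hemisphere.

Bx = cos φ₂ cos Δλ = 0.946702,  By = cos φ₂ sin Δλ = -0.228145
φₘ = atan2(sin φ₁ + sin φ₂, √((cos φ₁ + Bx)² + By²)) = 10.08130°
λₘ = λ₁ + atan2(By, cos φ₁ + Bx) = -52.53912°

52.539°W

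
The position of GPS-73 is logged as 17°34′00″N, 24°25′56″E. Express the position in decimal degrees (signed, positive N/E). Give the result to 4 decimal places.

lat: 17.5667° N → +17.5667°
lon: 24.4322° E → +24.4322°

+17.5667°, +24.4322°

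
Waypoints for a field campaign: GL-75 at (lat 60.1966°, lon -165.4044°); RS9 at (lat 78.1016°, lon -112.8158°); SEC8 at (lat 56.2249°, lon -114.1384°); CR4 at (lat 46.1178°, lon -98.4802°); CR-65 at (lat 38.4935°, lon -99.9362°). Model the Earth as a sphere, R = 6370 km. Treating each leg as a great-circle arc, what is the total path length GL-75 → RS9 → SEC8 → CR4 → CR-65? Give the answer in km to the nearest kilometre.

7551 km

GL-75→RS9: c = 0.424246 rad, d = 2702.44 km
RS9→SEC8: c = 0.381902 rad, d = 2432.72 km
SEC8→CR4: c = 0.244823 rad, d = 1559.52 km
CR4→CR-65: c = 0.134383 rad, d = 856.02 km
Total = 2702.44 + 2432.72 + 1559.52 + 856.02 = 7550.70 km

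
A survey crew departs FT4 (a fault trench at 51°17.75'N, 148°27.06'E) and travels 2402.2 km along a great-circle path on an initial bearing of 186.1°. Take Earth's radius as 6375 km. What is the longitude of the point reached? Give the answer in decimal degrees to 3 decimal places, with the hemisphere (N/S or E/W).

FT4: φ = +51.29583°, λ = +148.45100°
δ = d/R = 2402.2/6375 = 0.376816 rad
φ₂ = arcsin(sin φ₁ cos δ + cos φ₁ sin δ cos θ)
   = arcsin(0.78038·0.92984 + 0.62530·0.36796·-0.99434) = 29.79186°
λ₂ = λ₁ + atan2(sin θ sin δ cos φ₁, cos δ − sin φ₁ sin φ₂) = 145.86862°

145.869°E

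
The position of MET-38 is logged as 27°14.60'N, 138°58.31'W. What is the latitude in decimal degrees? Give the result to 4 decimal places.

27° + 14.60′/60 = 27 + 0.24333 = 27.2433°

27.2433°N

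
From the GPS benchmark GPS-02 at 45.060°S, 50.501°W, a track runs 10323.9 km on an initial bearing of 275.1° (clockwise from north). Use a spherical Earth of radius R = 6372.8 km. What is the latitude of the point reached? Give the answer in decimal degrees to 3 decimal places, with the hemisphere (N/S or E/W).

δ = d/R = 10323.9/6372.8 = 1.619994 rad
φ₂ = arcsin(sin φ₁ cos δ + cos φ₁ sin δ cos θ)
   = arcsin(-0.70785·-0.04918 + 0.70637·0.99879·0.08889) = 5.59676°
λ₂ = λ₁ + atan2(sin θ sin δ cos φ₁, cos δ − sin φ₁ sin φ₂) = -138.88251°

5.597°N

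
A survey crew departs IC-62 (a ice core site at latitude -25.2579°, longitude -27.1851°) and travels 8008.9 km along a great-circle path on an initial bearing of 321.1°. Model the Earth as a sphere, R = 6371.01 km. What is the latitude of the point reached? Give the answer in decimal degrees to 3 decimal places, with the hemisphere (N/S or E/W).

δ = d/R = 8008.9/6371.01 = 1.257085 rad
φ₂ = arcsin(sin φ₁ cos δ + cos φ₁ sin δ cos θ)
   = arcsin(-0.42669·0.30859 + 0.90440·0.95119·0.77824) = 32.53504°
λ₂ = λ₁ + atan2(sin θ sin δ cos φ₁, cos δ − sin φ₁ sin φ₂) = -72.29861°

32.535°N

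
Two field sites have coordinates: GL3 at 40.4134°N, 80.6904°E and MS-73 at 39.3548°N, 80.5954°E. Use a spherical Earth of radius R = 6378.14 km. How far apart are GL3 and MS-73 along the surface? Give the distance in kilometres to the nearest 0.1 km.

118.1 km

Δφ = -1.0586°,  Δλ = -0.0950°
a = sin²(Δφ/2) + cos φ₁ cos φ₂ sin²(Δλ/2) = 0.000086
c = 2·arcsin(√a) = 0.018520 rad = 1.0611°
d = R·c = 6378.14 × 0.018520 = 118.1 km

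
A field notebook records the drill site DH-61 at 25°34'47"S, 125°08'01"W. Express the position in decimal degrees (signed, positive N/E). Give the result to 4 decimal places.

-25.5797°, -125.1336°

lat: 25.5797° S → -25.5797°
lon: 125.1336° W → -125.1336°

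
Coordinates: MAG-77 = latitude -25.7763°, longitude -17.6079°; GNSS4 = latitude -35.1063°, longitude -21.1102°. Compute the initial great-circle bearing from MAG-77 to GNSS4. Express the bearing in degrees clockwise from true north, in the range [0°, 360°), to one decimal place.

197.1°

Δλ = -3.5023°
y = sin Δλ · cos φ₂ = -0.049976
x = cos φ₁ sin φ₂ − sin φ₁ cos φ₂ cos Δλ = -0.162785
θ = atan2(y, x) = -162.9333° → 197.0667° (mod 360°)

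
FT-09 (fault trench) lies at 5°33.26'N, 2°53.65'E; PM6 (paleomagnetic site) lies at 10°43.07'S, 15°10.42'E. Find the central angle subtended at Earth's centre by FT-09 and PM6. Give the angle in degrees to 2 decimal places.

FT-09: φ = +5.55433°, λ = +2.89417°
PM6: φ = -10.71783°, λ = +15.17367°
Δφ = -16.2722°,  Δλ = 12.2795°
a = sin²(Δφ/2) + cos φ₁ cos φ₂ sin²(Δλ/2) = 0.031216
c = 2·arcsin(√a) = 0.355226 rad = 20.3530°

20.35°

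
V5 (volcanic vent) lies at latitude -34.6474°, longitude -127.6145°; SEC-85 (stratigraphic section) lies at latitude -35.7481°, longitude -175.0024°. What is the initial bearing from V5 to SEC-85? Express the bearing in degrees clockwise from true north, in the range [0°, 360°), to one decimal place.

Δλ = -47.3879°
y = sin Δλ · cos φ₂ = -0.597295
x = cos φ₁ sin φ₂ − sin φ₁ cos φ₂ cos Δλ = -0.168231
θ = atan2(y, x) = -105.7301° → 254.2699° (mod 360°)

254.3°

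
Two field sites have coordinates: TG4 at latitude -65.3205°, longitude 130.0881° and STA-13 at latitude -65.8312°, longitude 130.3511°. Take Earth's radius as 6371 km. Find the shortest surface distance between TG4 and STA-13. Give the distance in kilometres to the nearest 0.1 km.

58.1 km

Δφ = -0.5107°,  Δλ = 0.2630°
a = sin²(Δφ/2) + cos φ₁ cos φ₂ sin²(Δλ/2) = 0.000021
c = 2·arcsin(√a) = 0.009113 rad = 0.5221°
d = R·c = 6371 × 0.009113 = 58.1 km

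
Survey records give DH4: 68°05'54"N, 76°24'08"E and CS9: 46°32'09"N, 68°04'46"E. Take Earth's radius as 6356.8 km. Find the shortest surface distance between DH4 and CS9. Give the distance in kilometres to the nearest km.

2439 km

DH4: φ = +68.09833°, λ = +76.40222°
CS9: φ = +46.53583°, λ = +68.07944°
Δφ = -21.5625°,  Δλ = -8.3228°
a = sin²(Δφ/2) + cos φ₁ cos φ₂ sin²(Δλ/2) = 0.036343
c = 2·arcsin(√a) = 0.383623 rad = 21.9800°
d = R·c = 6356.8 × 0.383623 = 2438.6 km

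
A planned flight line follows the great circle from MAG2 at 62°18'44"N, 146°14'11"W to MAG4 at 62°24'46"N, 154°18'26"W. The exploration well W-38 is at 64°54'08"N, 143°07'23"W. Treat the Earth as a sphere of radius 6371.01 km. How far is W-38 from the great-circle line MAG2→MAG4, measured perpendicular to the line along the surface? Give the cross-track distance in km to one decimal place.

MAG2: φ = +62.31222°, λ = -146.23639°
MAG4: φ = +62.41278°, λ = -154.30722°
W-38: φ = +64.90222°, λ = -143.12306°
δ₁₃ = central angle MAG2→W-38 = 0.051239 rad  (haversine)
θ₁₃ = bearing MAG2→W-38 = 26.731°,  θ₁₂ = bearing MAG2→MAG4 = 275.112°
dₓₜ = R·arcsin(sin δ₁₃ · sin(θ₁₃ − θ₁₂)) = 6371.01·arcsin(0.05122·sin(-248.382°)) = 303.463 km
|dₓₜ| = 303.463 km

303.5 km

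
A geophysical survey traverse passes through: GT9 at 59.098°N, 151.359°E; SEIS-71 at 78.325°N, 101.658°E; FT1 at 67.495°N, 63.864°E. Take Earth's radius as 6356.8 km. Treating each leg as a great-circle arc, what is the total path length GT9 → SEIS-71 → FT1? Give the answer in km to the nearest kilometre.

GT9→SEIS-71: c = 0.433474 rad, d = 2755.51 km
SEIS-71→FT1: c = 0.261744 rad, d = 1663.85 km
Total = 2755.51 + 1663.85 = 4419.36 km

4419 km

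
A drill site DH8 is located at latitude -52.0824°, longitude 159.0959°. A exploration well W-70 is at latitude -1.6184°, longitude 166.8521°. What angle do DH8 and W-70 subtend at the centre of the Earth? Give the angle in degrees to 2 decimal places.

Δφ = 50.4640°,  Δλ = 7.7562°
a = sin²(Δφ/2) + cos φ₁ cos φ₂ sin²(Δλ/2) = 0.184528
c = 2·arcsin(√a) = 0.888028 rad = 50.8803°

50.88°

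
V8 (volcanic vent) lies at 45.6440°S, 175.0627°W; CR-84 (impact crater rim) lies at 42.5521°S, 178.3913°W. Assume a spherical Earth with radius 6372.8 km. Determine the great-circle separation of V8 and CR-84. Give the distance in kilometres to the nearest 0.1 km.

Δφ = 3.0919°,  Δλ = -3.3286°
a = sin²(Δφ/2) + cos φ₁ cos φ₂ sin²(Δλ/2) = 0.001162
c = 2·arcsin(√a) = 0.068197 rad = 3.9074°
d = R·c = 6372.8 × 0.068197 = 434.6 km

434.6 km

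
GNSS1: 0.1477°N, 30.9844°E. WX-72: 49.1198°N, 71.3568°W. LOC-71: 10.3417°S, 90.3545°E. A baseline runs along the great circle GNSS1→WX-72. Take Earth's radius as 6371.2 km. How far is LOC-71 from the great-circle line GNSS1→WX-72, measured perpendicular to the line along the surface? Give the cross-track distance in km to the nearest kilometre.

δ₁₃ = central angle GNSS1→LOC-71 = 1.046332 rad  (haversine)
θ₁₃ = bearing GNSS1→LOC-71 = 102.057°,  θ₁₂ = bearing GNSS1→WX-72 = 319.795°
dₓₜ = R·arcsin(sin δ₁₃ · sin(θ₁₃ − θ₁₂)) = 6371.2·arcsin(0.86559·sin(-217.738°)) = 3557.340 km
|dₓₜ| = 3557.340 km

3557 km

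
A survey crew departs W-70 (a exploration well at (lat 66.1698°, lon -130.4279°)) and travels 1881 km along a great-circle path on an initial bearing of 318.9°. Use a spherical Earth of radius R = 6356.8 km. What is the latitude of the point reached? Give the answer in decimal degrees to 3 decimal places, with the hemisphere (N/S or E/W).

δ = d/R = 1881/6356.8 = 0.295904 rad
φ₂ = arcsin(sin φ₁ cos δ + cos φ₁ sin δ cos θ)
   = arcsin(0.91475·0.95654 + 0.40403·0.29160·0.75356) = 74.53059°
λ₂ = λ₁ + atan2(sin θ sin δ cos φ₁, cos δ − sin φ₁ sin φ₂) = -176.37486°

74.531°N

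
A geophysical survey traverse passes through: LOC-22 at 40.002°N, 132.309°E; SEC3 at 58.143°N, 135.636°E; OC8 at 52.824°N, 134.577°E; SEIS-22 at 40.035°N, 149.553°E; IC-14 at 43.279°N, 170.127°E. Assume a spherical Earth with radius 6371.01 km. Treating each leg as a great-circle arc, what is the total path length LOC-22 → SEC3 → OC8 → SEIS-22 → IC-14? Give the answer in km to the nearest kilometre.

LOC-22→SEC3: c = 0.318801 rad, d = 2031.09 km
SEC3→OC8: c = 0.093420 rad, d = 595.18 km
OC8→SEIS-22: c = 0.285655 rad, d = 1819.91 km
SEIS-22→IC-14: c = 0.273449 rad, d = 1742.14 km
Total = 2031.09 + 595.18 + 1819.91 + 1742.14 = 6188.32 km

6188 km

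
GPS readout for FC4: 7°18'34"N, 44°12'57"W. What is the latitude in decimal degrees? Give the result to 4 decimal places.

7° + 18′/60 + 34″/3600 = 7 + 0.30000 + 0.00944 = 7.3094°

7.3094°N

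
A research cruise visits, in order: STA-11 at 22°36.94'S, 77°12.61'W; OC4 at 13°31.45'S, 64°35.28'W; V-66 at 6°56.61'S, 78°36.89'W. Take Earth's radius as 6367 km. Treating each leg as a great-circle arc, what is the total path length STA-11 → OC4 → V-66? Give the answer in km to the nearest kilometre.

STA-11: φ = -22.61567°, λ = -77.21017°
OC4: φ = -13.52417°, λ = -64.58800°
V-66: φ = -6.94350°, λ = -78.61483°
STA-11→OC4: c = 0.262491 rad, d = 1671.28 km
OC4→V-66: c = 0.266748 rad, d = 1698.38 km
Total = 1671.28 + 1698.38 = 3369.67 km

3370 km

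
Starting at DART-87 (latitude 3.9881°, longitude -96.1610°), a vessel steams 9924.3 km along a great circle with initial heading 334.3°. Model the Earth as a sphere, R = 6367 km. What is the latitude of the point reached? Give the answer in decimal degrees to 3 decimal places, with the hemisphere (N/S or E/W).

64.115°N

δ = d/R = 9924.3/6367 = 1.558709 rad
φ₂ = arcsin(sin φ₁ cos δ + cos φ₁ sin δ cos θ)
   = arcsin(0.06955·0.01209 + 0.99758·0.99993·0.90108) = 64.11473°
λ₂ = λ₁ + atan2(sin θ sin δ cos φ₁, cos δ − sin φ₁ sin φ₂) = 167.18236°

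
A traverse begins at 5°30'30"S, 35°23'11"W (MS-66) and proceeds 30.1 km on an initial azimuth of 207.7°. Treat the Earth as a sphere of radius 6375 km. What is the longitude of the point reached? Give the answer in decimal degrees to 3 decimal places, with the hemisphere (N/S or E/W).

35.513°W

MS-66: φ = -5.50833°, λ = -35.38639°
δ = d/R = 30.1/6375 = 0.004722 rad
φ₂ = arcsin(sin φ₁ cos δ + cos φ₁ sin δ cos θ)
   = arcsin(-0.09599·0.99999 + 0.99538·0.00472·-0.88539) = -5.74784°
λ₂ = λ₁ + atan2(sin θ sin δ cos φ₁, cos δ − sin φ₁ sin φ₂) = -35.51278°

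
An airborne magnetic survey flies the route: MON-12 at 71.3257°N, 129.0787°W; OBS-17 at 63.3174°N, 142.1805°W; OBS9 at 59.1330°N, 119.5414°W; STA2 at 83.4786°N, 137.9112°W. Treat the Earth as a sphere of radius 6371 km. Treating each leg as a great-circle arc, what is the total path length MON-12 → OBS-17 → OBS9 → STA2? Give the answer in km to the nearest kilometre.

MON-12→OBS-17: c = 0.164471 rad, d = 1047.84 km
OBS-17→OBS9: c = 0.202420 rad, d = 1289.62 km
OBS9→STA2: c = 0.432057 rad, d = 2752.64 km
Total = 1047.84 + 1289.62 + 2752.64 = 5090.10 km

5090 km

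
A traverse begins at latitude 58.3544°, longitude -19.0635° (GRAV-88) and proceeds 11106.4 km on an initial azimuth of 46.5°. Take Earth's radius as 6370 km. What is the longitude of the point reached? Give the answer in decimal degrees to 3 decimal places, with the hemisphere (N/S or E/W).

δ = d/R = 11106.4/6370 = 1.743548 rad
φ₂ = arcsin(sin φ₁ cos δ + cos φ₁ sin δ cos θ)
   = arcsin(0.85131·-0.17189 + 0.52466·0.98512·0.68835) = 12.08979°
λ₂ = λ₁ + atan2(sin θ sin δ cos φ₁, cos δ − sin φ₁ sin φ₂) = 113.98418°

113.984°E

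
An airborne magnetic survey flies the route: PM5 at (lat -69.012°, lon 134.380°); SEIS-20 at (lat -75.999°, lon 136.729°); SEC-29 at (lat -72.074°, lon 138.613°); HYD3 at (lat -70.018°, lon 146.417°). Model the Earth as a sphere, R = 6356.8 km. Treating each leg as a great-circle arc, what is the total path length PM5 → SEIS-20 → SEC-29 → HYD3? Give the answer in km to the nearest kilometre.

1580 km

PM5→SEIS-20: c = 0.122543 rad, d = 778.98 km
SEIS-20→SEC-29: c = 0.069090 rad, d = 439.19 km
SEC-29→HYD3: c = 0.056892 rad, d = 361.65 km
Total = 778.98 + 439.19 + 361.65 = 1579.82 km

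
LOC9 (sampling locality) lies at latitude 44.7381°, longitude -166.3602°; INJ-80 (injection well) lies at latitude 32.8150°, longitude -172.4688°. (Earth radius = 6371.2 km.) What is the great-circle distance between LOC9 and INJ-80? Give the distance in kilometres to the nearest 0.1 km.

1426.6 km

Δφ = -11.9231°,  Δλ = -6.1086°
a = sin²(Δφ/2) + cos φ₁ cos φ₂ sin²(Δλ/2) = 0.012482
c = 2·arcsin(√a) = 0.223913 rad = 12.8293°
d = R·c = 6371.2 × 0.223913 = 1426.6 km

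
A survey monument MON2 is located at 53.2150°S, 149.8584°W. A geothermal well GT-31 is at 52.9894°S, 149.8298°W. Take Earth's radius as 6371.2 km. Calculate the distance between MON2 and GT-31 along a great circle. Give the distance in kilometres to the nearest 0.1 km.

25.2 km

Δφ = 0.2256°,  Δλ = 0.0286°
a = sin²(Δφ/2) + cos φ₁ cos φ₂ sin²(Δλ/2) = 0.000004
c = 2·arcsin(√a) = 0.003949 rad = 0.2263°
d = R·c = 6371.2 × 0.003949 = 25.2 km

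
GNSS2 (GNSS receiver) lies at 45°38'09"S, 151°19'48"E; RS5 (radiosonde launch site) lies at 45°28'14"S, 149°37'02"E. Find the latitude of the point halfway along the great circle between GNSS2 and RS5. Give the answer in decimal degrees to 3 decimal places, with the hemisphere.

45.556°S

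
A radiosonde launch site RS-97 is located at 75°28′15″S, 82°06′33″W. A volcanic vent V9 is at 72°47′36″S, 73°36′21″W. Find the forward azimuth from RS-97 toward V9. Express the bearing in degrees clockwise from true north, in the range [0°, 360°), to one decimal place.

RS-97: φ = -75.47083°, λ = -82.10917°
V9: φ = -72.79333°, λ = -73.60583°
Δλ = 8.5033°
y = sin Δλ · cos φ₂ = 0.043742
x = cos φ₁ sin φ₂ − sin φ₁ cos φ₂ cos Δλ = 0.043566
θ = atan2(y, x) = 45.1152° → 45.1152° (mod 360°)

45.1°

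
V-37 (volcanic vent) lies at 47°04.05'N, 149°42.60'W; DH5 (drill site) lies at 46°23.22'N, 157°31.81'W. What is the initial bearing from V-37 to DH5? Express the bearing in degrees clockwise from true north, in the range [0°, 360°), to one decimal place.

265.6°

V-37: φ = +47.06750°, λ = -149.71000°
DH5: φ = +46.38700°, λ = -157.53017°
Δλ = -7.8202°
y = sin Δλ · cos φ₂ = -0.093855
x = cos φ₁ sin φ₂ − sin φ₁ cos φ₂ cos Δλ = -0.007180
θ = atan2(y, x) = -94.3746° → 265.6254° (mod 360°)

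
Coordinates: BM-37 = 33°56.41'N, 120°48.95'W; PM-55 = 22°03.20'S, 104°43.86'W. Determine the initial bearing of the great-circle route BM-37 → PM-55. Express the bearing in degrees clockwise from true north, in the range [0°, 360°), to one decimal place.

162.4°

BM-37: φ = +33.94017°, λ = -120.81583°
PM-55: φ = -22.05333°, λ = -104.73100°
Δλ = 16.0848°
y = sin Δλ · cos φ₂ = 0.256789
x = cos φ₁ sin φ₂ − sin φ₁ cos φ₂ cos Δλ = -0.808716
θ = atan2(y, x) = 162.3840° → 162.3840° (mod 360°)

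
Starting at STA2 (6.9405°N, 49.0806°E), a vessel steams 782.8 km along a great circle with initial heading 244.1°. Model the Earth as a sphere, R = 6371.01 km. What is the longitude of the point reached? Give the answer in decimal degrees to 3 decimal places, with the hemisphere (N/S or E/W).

42.737°E

δ = d/R = 782.8/6371.01 = 0.122869 rad
φ₂ = arcsin(sin φ₁ cos δ + cos φ₁ sin δ cos θ)
   = arcsin(0.12084·0.99246 + 0.99267·0.12256·-0.43680) = 3.82937°
λ₂ = λ₁ + atan2(sin θ sin δ cos φ₁, cos δ − sin φ₁ sin φ₂) = 42.73666°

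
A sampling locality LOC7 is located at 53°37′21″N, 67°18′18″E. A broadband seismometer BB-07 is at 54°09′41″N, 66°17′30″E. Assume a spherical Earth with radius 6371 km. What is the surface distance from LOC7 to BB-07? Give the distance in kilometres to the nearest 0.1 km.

89.4 km

LOC7: φ = +53.62250°, λ = +67.30500°
BB-07: φ = +54.16139°, λ = +66.29167°
Δφ = 0.5389°,  Δλ = -1.0133°
a = sin²(Δφ/2) + cos φ₁ cos φ₂ sin²(Δλ/2) = 0.000049
c = 2·arcsin(√a) = 0.014039 rad = 0.8044°
d = R·c = 6371 × 0.014039 = 89.4 km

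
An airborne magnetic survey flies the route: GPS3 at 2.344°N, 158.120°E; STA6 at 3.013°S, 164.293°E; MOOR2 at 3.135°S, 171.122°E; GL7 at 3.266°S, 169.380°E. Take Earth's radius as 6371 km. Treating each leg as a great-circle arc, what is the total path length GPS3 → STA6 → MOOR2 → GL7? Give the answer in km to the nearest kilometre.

1861 km

GPS3→STA6: c = 0.142621 rad, d = 908.64 km
STA6→MOOR2: c = 0.119036 rad, d = 758.38 km
MOOR2→GL7: c = 0.030442 rad, d = 193.95 km
Total = 908.64 + 758.38 + 193.95 = 1860.96 km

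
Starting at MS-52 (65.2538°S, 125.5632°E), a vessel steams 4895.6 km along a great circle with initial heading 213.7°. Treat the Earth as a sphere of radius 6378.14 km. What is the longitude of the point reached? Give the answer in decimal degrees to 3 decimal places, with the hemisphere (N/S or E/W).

δ = d/R = 4895.6/6378.14 = 0.767559 rad
φ₂ = arcsin(sin φ₁ cos δ + cos φ₁ sin δ cos θ)
   = arcsin(-0.90817·0.71961 + 0.41860·0.69438·-0.83195) = -63.55327°
λ₂ = λ₁ + atan2(sin θ sin δ cos φ₁, cos δ − sin φ₁ sin φ₂) = 5.45413°

5.454°E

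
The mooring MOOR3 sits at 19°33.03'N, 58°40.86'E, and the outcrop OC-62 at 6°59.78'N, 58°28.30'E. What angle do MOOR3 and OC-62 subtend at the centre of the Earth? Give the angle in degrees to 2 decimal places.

MOOR3: φ = +19.55050°, λ = +58.68100°
OC-62: φ = +6.99633°, λ = +58.47167°
Δφ = -12.5542°,  Δλ = -0.2093°
a = sin²(Δφ/2) + cos φ₁ cos φ₂ sin²(Δλ/2) = 0.011958
c = 2·arcsin(√a) = 0.219140 rad = 12.5558°

12.56°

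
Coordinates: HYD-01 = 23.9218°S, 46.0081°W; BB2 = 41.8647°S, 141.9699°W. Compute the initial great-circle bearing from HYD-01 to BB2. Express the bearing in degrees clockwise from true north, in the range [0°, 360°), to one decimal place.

Δλ = -95.9618°
y = sin Δλ · cos φ₂ = -0.740695
x = cos φ₁ sin φ₂ − sin φ₁ cos φ₂ cos Δλ = -0.641411
θ = atan2(y, x) = -130.8912° → 229.1088° (mod 360°)

229.1°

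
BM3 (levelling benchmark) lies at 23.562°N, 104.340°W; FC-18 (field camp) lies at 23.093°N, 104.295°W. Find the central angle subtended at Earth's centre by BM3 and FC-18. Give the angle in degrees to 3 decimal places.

0.471°

Δφ = -0.4690°,  Δλ = 0.0450°
a = sin²(Δφ/2) + cos φ₁ cos φ₂ sin²(Δλ/2) = 0.000017
c = 2·arcsin(√a) = 0.008217 rad = 0.4708°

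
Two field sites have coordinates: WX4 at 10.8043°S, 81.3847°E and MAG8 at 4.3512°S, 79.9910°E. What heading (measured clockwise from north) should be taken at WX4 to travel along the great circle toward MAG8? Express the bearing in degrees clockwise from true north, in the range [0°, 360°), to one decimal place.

Δλ = -1.3937°
y = sin Δλ · cos φ₂ = -0.024252
x = cos φ₁ sin φ₂ − sin φ₁ cos φ₂ cos Δλ = 0.112335
θ = atan2(y, x) = -12.1827° → 347.8173° (mod 360°)

347.8°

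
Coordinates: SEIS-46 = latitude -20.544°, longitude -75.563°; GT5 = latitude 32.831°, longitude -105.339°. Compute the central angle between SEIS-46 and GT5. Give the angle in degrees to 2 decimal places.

60.48°

Δφ = 53.3750°,  Δλ = -29.7760°
a = sin²(Δφ/2) + cos φ₁ cos φ₂ sin²(Δλ/2) = 0.253654
c = 2·arcsin(√a) = 1.055616 rad = 60.4823°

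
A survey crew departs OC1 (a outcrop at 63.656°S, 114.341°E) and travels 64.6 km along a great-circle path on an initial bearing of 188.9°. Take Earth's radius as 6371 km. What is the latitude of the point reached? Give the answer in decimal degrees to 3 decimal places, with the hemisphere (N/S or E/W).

δ = d/R = 64.6/6371 = 0.010140 rad
φ₂ = arcsin(sin φ₁ cos δ + cos φ₁ sin δ cos θ)
   = arcsin(-0.89615·0.99995 + 0.44376·0.01014·-0.98796) = -64.22982°
λ₂ = λ₁ + atan2(sin θ sin δ cos φ₁, cos δ − sin φ₁ sin φ₂) = 114.13427°

64.230°S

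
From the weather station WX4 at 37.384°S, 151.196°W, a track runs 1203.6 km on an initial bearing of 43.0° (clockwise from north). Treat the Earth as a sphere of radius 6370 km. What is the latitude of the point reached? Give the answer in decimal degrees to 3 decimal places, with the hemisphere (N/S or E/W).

29.157°S

δ = d/R = 1203.6/6370 = 0.188948 rad
φ₂ = arcsin(sin φ₁ cos δ + cos φ₁ sin δ cos θ)
   = arcsin(-0.60715·0.98220 + 0.79458·0.18783·0.73135) = -29.15660°
λ₂ = λ₁ + atan2(sin θ sin δ cos φ₁, cos δ − sin φ₁ sin φ₂) = -142.76125°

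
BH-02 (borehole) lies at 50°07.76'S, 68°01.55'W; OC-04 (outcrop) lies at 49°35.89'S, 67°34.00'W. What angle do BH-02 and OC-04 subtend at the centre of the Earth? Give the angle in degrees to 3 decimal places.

0.608°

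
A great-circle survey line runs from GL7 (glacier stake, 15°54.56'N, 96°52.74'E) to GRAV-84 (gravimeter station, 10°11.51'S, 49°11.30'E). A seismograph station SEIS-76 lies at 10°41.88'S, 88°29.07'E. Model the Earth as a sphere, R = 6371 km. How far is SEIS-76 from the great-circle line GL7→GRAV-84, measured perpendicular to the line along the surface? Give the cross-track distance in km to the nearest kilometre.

2198 km

GL7: φ = +15.90933°, λ = +96.87900°
GRAV-84: φ = -10.19183°, λ = +49.18833°
SEIS-76: φ = -10.69800°, λ = +88.48450°
δ₁₃ = central angle GL7→SEIS-76 = 0.486504 rad  (haversine)
θ₁₃ = bearing GL7→SEIS-76 = 197.868°,  θ₁₂ = bearing GL7→GRAV-84 = 244.205°
dₓₜ = R·arcsin(sin δ₁₃ · sin(θ₁₃ − θ₁₂)) = 6371·arcsin(0.46754·sin(-46.338°)) = -2198.204 km
|dₓₜ| = 2198.204 km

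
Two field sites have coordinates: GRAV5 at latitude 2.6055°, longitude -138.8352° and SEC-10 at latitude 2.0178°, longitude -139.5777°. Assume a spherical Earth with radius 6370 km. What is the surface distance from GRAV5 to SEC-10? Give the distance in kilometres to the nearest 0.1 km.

Δφ = -0.5877°,  Δλ = -0.7425°
a = sin²(Δφ/2) + cos φ₁ cos φ₂ sin²(Δλ/2) = 0.000068
c = 2·arcsin(√a) = 0.016519 rad = 0.9465°
d = R·c = 6370 × 0.016519 = 105.2 km

105.2 km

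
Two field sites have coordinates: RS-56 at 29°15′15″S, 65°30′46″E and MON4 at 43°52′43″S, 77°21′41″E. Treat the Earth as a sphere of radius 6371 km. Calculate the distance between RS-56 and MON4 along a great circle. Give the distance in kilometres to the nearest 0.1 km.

RS-56: φ = -29.25417°, λ = +65.51278°
MON4: φ = -43.87861°, λ = +77.36139°
Δφ = -14.6244°,  Δλ = 11.8486°
a = sin²(Δφ/2) + cos φ₁ cos φ₂ sin²(Δλ/2) = 0.022899
c = 2·arcsin(√a) = 0.303814 rad = 17.4073°
d = R·c = 6371 × 0.303814 = 1935.6 km

1935.6 km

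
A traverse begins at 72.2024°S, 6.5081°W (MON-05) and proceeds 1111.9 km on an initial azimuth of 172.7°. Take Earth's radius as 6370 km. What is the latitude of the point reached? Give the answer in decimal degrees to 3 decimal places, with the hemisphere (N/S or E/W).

δ = d/R = 1111.9/6370 = 0.174553 rad
φ₂ = arcsin(sin φ₁ cos δ + cos φ₁ sin δ cos θ)
   = arcsin(-0.95214·0.98480 + 0.30566·0.17367·-0.99189) = -82.02386°
λ₂ = λ₁ + atan2(sin θ sin δ cos φ₁, cos δ − sin φ₁ sin φ₂) = 2.64245°

82.024°S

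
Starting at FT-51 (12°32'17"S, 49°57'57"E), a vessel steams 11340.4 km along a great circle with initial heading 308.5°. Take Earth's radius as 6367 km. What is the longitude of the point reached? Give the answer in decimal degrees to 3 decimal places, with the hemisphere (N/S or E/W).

45.381°W

FT-51: φ = -12.53806°, λ = +49.96583°
δ = d/R = 11340.4/6367 = 1.781121 rad
φ₂ = arcsin(sin φ₁ cos δ + cos φ₁ sin δ cos θ)
   = arcsin(-0.21709·-0.20878 + 0.97615·0.97796·0.62251) = 39.76207°
λ₂ = λ₁ + atan2(sin θ sin δ cos φ₁, cos δ − sin φ₁ sin φ₂) = -45.38137°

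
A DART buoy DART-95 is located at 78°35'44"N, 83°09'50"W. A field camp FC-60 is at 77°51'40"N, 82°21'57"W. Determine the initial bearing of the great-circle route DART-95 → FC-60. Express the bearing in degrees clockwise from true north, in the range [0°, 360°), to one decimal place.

DART-95: φ = +78.59556°, λ = -83.16389°
FC-60: φ = +77.86111°, λ = -82.36583°
Δλ = 0.7981°
y = sin Δλ · cos φ₂ = 0.002929
x = cos φ₁ sin φ₂ − sin φ₁ cos φ₂ cos Δλ = -0.012798
θ = atan2(y, x) = 167.1098° → 167.1098° (mod 360°)

167.1°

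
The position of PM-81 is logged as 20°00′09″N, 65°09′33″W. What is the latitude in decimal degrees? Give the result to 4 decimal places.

20° + 0′/60 + 9″/3600 = 20 + 0.00000 + 0.00250 = 20.0025°

20.0025°N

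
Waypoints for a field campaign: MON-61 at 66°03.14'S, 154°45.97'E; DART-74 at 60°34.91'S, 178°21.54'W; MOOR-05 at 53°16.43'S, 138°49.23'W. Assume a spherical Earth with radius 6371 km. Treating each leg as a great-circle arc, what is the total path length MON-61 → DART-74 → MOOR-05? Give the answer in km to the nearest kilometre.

MON-61: φ = -66.05233°, λ = +154.76617°
DART-74: φ = -60.58183°, λ = -178.35900°
MOOR-05: φ = -53.27383°, λ = -138.82050°
MON-61→DART-74: c = 0.228918 rad, d = 1458.43 km
DART-74→MOOR-05: c = 0.390622 rad, d = 2488.65 km
Total = 1458.43 + 2488.65 = 3947.09 km

3947 km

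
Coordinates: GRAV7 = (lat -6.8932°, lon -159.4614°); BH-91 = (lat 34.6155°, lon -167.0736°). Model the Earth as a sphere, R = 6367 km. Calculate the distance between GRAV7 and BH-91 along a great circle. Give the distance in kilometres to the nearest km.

Δφ = 41.5087°,  Δλ = -7.6122°
a = sin²(Δφ/2) + cos φ₁ cos φ₂ sin²(Δλ/2) = 0.129173
c = 2·arcsin(√a) = 0.735262 rad = 42.1274°
d = R·c = 6367 × 0.735262 = 4681.4 km

4681 km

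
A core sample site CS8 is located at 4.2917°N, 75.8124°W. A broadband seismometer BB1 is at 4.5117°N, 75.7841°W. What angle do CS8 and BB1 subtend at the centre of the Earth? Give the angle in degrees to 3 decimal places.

Δφ = 0.2200°,  Δλ = 0.0283°
a = sin²(Δφ/2) + cos φ₁ cos φ₂ sin²(Δλ/2) = 0.000004
c = 2·arcsin(√a) = 0.003871 rad = 0.2218°

0.222°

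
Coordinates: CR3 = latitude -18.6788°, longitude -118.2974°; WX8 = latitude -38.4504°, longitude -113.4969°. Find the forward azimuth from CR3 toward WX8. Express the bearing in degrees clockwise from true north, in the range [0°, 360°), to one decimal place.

Δλ = 4.8005°
y = sin Δλ · cos φ₂ = 0.065539
x = cos φ₁ sin φ₂ − sin φ₁ cos φ₂ cos Δλ = -0.339151
θ = atan2(y, x) = 169.0628° → 169.0628° (mod 360°)

169.1°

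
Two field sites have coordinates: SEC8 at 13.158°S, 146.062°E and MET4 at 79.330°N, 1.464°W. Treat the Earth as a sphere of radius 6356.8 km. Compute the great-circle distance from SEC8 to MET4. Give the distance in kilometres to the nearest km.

Δφ = 92.4880°,  Δλ = -147.5260°
a = sin²(Δφ/2) + cos φ₁ cos φ₂ sin²(Δλ/2) = 0.687901
c = 2·arcsin(√a) = 1.956058 rad = 112.0738°
d = R·c = 6356.8 × 1.956058 = 12434.3 km

12434 km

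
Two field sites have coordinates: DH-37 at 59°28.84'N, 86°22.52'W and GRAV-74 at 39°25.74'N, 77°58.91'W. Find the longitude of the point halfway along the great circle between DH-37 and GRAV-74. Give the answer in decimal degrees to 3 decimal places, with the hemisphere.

DH-37: φ = +59.48067°, λ = -86.37533°
GRAV-74: φ = +39.42900°, λ = -77.98183°
Bx = cos φ₂ cos Δλ = 0.764139,  By = cos φ₂ sin Δλ = 0.112750
φₘ = atan2(sin φ₁ + sin φ₂, √((cos φ₁ + Bx)² + By²)) = 49.52756°
λₘ = λ₁ + atan2(By, cos φ₁ + Bx) = -81.30977°

81.310°W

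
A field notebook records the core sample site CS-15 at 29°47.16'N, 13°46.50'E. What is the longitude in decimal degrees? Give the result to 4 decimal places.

13° + 46.50′/60 = 13 + 0.77500 = 13.7750°

13.7750°E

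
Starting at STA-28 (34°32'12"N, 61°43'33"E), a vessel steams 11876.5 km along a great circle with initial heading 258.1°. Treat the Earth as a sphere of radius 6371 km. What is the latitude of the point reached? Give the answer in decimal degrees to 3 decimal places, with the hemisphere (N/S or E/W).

STA-28: φ = +34.53667°, λ = +61.72583°
δ = d/R = 11876.5/6371 = 1.864150 rad
φ₂ = arcsin(sin φ₁ cos δ + cos φ₁ sin δ cos θ)
   = arcsin(0.56693·-0.28916 + 0.82376·0.95728·-0.20620) = -19.05913°
λ₂ = λ₁ + atan2(sin θ sin δ cos φ₁, cos δ − sin φ₁ sin φ₂) = -35.95287°

19.059°S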